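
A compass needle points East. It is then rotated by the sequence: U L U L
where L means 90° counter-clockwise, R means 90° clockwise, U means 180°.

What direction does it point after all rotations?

Start: East
  U (U-turn (180°)) -> West
  L (left (90° counter-clockwise)) -> South
  U (U-turn (180°)) -> North
  L (left (90° counter-clockwise)) -> West
Final: West

Answer: Final heading: West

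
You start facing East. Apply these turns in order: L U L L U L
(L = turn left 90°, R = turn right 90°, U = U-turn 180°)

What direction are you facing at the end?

Start: East
  L (left (90° counter-clockwise)) -> North
  U (U-turn (180°)) -> South
  L (left (90° counter-clockwise)) -> East
  L (left (90° counter-clockwise)) -> North
  U (U-turn (180°)) -> South
  L (left (90° counter-clockwise)) -> East
Final: East

Answer: Final heading: East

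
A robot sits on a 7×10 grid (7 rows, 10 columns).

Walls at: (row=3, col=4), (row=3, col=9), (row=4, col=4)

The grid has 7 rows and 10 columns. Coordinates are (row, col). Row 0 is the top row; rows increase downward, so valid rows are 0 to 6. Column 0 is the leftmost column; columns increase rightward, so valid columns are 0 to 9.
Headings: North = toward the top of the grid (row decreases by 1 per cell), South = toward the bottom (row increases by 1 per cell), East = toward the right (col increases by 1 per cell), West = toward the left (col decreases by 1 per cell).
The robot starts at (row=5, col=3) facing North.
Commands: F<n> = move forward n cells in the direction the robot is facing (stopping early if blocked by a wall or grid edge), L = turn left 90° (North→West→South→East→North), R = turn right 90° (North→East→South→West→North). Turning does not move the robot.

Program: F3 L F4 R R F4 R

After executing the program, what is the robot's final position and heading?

Start: (row=5, col=3), facing North
  F3: move forward 3, now at (row=2, col=3)
  L: turn left, now facing West
  F4: move forward 3/4 (blocked), now at (row=2, col=0)
  R: turn right, now facing North
  R: turn right, now facing East
  F4: move forward 4, now at (row=2, col=4)
  R: turn right, now facing South
Final: (row=2, col=4), facing South

Answer: Final position: (row=2, col=4), facing South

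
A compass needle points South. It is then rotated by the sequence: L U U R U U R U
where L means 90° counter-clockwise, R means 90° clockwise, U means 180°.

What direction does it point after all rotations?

Answer: Final heading: East

Derivation:
Start: South
  L (left (90° counter-clockwise)) -> East
  U (U-turn (180°)) -> West
  U (U-turn (180°)) -> East
  R (right (90° clockwise)) -> South
  U (U-turn (180°)) -> North
  U (U-turn (180°)) -> South
  R (right (90° clockwise)) -> West
  U (U-turn (180°)) -> East
Final: East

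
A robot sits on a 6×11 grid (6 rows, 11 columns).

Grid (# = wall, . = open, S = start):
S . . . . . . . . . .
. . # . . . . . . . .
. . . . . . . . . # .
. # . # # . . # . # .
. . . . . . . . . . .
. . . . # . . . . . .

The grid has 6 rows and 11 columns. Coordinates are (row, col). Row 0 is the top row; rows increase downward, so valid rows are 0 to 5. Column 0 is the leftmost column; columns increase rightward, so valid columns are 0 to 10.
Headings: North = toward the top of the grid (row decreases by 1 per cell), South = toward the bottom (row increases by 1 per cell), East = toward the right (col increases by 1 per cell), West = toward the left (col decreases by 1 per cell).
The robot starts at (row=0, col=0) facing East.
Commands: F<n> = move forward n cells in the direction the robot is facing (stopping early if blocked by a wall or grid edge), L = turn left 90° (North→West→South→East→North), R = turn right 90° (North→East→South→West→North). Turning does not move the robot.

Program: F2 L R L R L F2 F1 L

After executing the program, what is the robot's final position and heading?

Answer: Final position: (row=0, col=2), facing West

Derivation:
Start: (row=0, col=0), facing East
  F2: move forward 2, now at (row=0, col=2)
  L: turn left, now facing North
  R: turn right, now facing East
  L: turn left, now facing North
  R: turn right, now facing East
  L: turn left, now facing North
  F2: move forward 0/2 (blocked), now at (row=0, col=2)
  F1: move forward 0/1 (blocked), now at (row=0, col=2)
  L: turn left, now facing West
Final: (row=0, col=2), facing West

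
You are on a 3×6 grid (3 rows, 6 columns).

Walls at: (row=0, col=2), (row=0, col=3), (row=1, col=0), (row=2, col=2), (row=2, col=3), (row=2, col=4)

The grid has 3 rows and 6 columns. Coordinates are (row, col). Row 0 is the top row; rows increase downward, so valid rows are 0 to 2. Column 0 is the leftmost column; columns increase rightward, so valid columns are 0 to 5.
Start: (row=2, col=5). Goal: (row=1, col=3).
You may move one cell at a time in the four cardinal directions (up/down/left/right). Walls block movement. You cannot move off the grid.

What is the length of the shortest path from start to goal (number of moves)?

BFS from (row=2, col=5) until reaching (row=1, col=3):
  Distance 0: (row=2, col=5)
  Distance 1: (row=1, col=5)
  Distance 2: (row=0, col=5), (row=1, col=4)
  Distance 3: (row=0, col=4), (row=1, col=3)  <- goal reached here
One shortest path (3 moves): (row=2, col=5) -> (row=1, col=5) -> (row=1, col=4) -> (row=1, col=3)

Answer: Shortest path length: 3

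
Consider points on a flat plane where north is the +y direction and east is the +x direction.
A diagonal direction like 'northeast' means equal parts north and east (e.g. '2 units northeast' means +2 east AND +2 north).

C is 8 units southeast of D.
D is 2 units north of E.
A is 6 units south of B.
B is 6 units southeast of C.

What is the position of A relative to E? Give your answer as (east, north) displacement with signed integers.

Place E at the origin (east=0, north=0).
  D is 2 units north of E: delta (east=+0, north=+2); D at (east=0, north=2).
  C is 8 units southeast of D: delta (east=+8, north=-8); C at (east=8, north=-6).
  B is 6 units southeast of C: delta (east=+6, north=-6); B at (east=14, north=-12).
  A is 6 units south of B: delta (east=+0, north=-6); A at (east=14, north=-18).
Therefore A relative to E: (east=14, north=-18).

Answer: A is at (east=14, north=-18) relative to E.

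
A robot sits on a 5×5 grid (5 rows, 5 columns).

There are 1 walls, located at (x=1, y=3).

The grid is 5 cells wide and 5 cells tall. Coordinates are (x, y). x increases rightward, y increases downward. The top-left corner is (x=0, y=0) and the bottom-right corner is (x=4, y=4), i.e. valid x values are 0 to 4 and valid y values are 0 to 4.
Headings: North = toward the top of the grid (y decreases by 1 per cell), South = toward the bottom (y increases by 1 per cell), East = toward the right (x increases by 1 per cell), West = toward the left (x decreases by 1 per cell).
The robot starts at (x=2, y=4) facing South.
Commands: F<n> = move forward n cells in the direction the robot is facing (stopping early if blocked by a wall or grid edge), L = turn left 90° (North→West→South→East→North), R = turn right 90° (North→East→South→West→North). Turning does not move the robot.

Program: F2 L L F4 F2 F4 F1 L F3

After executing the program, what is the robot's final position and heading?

Start: (x=2, y=4), facing South
  F2: move forward 0/2 (blocked), now at (x=2, y=4)
  L: turn left, now facing East
  L: turn left, now facing North
  F4: move forward 4, now at (x=2, y=0)
  F2: move forward 0/2 (blocked), now at (x=2, y=0)
  F4: move forward 0/4 (blocked), now at (x=2, y=0)
  F1: move forward 0/1 (blocked), now at (x=2, y=0)
  L: turn left, now facing West
  F3: move forward 2/3 (blocked), now at (x=0, y=0)
Final: (x=0, y=0), facing West

Answer: Final position: (x=0, y=0), facing West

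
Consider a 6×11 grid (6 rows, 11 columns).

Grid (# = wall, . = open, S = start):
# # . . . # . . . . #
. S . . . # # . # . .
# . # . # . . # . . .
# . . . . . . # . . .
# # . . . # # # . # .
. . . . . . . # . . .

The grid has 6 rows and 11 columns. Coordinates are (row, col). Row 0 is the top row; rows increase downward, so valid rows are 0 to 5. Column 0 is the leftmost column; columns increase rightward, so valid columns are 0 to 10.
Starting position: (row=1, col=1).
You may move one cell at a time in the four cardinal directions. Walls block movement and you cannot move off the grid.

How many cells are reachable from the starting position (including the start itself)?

BFS flood-fill from (row=1, col=1):
  Distance 0: (row=1, col=1)
  Distance 1: (row=1, col=0), (row=1, col=2), (row=2, col=1)
  Distance 2: (row=0, col=2), (row=1, col=3), (row=3, col=1)
  Distance 3: (row=0, col=3), (row=1, col=4), (row=2, col=3), (row=3, col=2)
  Distance 4: (row=0, col=4), (row=3, col=3), (row=4, col=2)
  Distance 5: (row=3, col=4), (row=4, col=3), (row=5, col=2)
  Distance 6: (row=3, col=5), (row=4, col=4), (row=5, col=1), (row=5, col=3)
  Distance 7: (row=2, col=5), (row=3, col=6), (row=5, col=0), (row=5, col=4)
  Distance 8: (row=2, col=6), (row=5, col=5)
  Distance 9: (row=5, col=6)
Total reachable: 28 (grid has 46 open cells total)

Answer: Reachable cells: 28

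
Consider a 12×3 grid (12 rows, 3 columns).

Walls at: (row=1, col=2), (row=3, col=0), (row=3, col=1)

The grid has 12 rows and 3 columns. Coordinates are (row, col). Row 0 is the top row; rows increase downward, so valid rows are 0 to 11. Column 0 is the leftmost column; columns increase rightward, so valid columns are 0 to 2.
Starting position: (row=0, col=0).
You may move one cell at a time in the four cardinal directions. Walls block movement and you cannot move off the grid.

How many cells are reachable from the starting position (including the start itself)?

BFS flood-fill from (row=0, col=0):
  Distance 0: (row=0, col=0)
  Distance 1: (row=0, col=1), (row=1, col=0)
  Distance 2: (row=0, col=2), (row=1, col=1), (row=2, col=0)
  Distance 3: (row=2, col=1)
  Distance 4: (row=2, col=2)
  Distance 5: (row=3, col=2)
  Distance 6: (row=4, col=2)
  Distance 7: (row=4, col=1), (row=5, col=2)
  Distance 8: (row=4, col=0), (row=5, col=1), (row=6, col=2)
  Distance 9: (row=5, col=0), (row=6, col=1), (row=7, col=2)
  Distance 10: (row=6, col=0), (row=7, col=1), (row=8, col=2)
  Distance 11: (row=7, col=0), (row=8, col=1), (row=9, col=2)
  Distance 12: (row=8, col=0), (row=9, col=1), (row=10, col=2)
  Distance 13: (row=9, col=0), (row=10, col=1), (row=11, col=2)
  Distance 14: (row=10, col=0), (row=11, col=1)
  Distance 15: (row=11, col=0)
Total reachable: 33 (grid has 33 open cells total)

Answer: Reachable cells: 33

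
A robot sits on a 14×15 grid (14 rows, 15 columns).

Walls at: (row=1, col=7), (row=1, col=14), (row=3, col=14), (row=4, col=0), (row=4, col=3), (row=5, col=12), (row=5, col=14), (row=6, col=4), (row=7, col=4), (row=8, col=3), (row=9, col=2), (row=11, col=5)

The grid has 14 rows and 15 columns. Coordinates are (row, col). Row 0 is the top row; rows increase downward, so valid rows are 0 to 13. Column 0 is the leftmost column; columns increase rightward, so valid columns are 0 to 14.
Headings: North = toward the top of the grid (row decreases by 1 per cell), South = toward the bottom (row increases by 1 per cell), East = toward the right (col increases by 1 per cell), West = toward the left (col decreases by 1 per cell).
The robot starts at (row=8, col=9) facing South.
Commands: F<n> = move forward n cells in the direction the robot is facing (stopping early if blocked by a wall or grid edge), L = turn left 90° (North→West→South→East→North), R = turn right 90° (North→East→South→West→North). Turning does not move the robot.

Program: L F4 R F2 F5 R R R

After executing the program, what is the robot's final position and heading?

Answer: Final position: (row=13, col=13), facing East

Derivation:
Start: (row=8, col=9), facing South
  L: turn left, now facing East
  F4: move forward 4, now at (row=8, col=13)
  R: turn right, now facing South
  F2: move forward 2, now at (row=10, col=13)
  F5: move forward 3/5 (blocked), now at (row=13, col=13)
  R: turn right, now facing West
  R: turn right, now facing North
  R: turn right, now facing East
Final: (row=13, col=13), facing East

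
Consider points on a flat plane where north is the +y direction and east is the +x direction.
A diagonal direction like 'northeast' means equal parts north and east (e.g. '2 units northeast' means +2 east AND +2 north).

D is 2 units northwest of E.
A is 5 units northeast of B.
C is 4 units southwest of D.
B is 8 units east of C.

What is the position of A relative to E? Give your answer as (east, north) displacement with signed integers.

Answer: A is at (east=7, north=3) relative to E.

Derivation:
Place E at the origin (east=0, north=0).
  D is 2 units northwest of E: delta (east=-2, north=+2); D at (east=-2, north=2).
  C is 4 units southwest of D: delta (east=-4, north=-4); C at (east=-6, north=-2).
  B is 8 units east of C: delta (east=+8, north=+0); B at (east=2, north=-2).
  A is 5 units northeast of B: delta (east=+5, north=+5); A at (east=7, north=3).
Therefore A relative to E: (east=7, north=3).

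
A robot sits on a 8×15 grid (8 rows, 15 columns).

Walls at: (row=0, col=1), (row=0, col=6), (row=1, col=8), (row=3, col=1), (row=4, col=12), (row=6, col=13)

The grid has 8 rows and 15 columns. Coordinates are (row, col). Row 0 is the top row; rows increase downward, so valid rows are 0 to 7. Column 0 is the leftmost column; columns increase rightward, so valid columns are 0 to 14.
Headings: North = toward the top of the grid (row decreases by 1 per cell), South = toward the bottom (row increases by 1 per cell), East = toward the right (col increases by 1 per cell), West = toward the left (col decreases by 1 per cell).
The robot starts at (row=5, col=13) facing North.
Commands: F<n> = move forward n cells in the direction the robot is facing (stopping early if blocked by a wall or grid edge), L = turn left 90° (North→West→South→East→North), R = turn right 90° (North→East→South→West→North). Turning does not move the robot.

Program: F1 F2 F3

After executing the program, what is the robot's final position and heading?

Answer: Final position: (row=0, col=13), facing North

Derivation:
Start: (row=5, col=13), facing North
  F1: move forward 1, now at (row=4, col=13)
  F2: move forward 2, now at (row=2, col=13)
  F3: move forward 2/3 (blocked), now at (row=0, col=13)
Final: (row=0, col=13), facing North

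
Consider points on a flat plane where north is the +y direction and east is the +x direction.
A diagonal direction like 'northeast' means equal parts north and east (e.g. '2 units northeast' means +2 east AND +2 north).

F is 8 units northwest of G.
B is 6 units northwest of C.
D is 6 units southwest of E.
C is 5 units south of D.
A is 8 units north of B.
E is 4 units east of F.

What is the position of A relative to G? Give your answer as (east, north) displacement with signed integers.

Answer: A is at (east=-16, north=11) relative to G.

Derivation:
Place G at the origin (east=0, north=0).
  F is 8 units northwest of G: delta (east=-8, north=+8); F at (east=-8, north=8).
  E is 4 units east of F: delta (east=+4, north=+0); E at (east=-4, north=8).
  D is 6 units southwest of E: delta (east=-6, north=-6); D at (east=-10, north=2).
  C is 5 units south of D: delta (east=+0, north=-5); C at (east=-10, north=-3).
  B is 6 units northwest of C: delta (east=-6, north=+6); B at (east=-16, north=3).
  A is 8 units north of B: delta (east=+0, north=+8); A at (east=-16, north=11).
Therefore A relative to G: (east=-16, north=11).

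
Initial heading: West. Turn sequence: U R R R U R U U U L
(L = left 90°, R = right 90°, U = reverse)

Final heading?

Start: West
  U (U-turn (180°)) -> East
  R (right (90° clockwise)) -> South
  R (right (90° clockwise)) -> West
  R (right (90° clockwise)) -> North
  U (U-turn (180°)) -> South
  R (right (90° clockwise)) -> West
  U (U-turn (180°)) -> East
  U (U-turn (180°)) -> West
  U (U-turn (180°)) -> East
  L (left (90° counter-clockwise)) -> North
Final: North

Answer: Final heading: North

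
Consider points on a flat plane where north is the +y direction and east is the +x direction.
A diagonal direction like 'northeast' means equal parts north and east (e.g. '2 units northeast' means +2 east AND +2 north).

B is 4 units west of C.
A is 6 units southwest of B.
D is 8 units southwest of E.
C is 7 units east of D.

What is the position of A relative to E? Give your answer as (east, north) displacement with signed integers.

Place E at the origin (east=0, north=0).
  D is 8 units southwest of E: delta (east=-8, north=-8); D at (east=-8, north=-8).
  C is 7 units east of D: delta (east=+7, north=+0); C at (east=-1, north=-8).
  B is 4 units west of C: delta (east=-4, north=+0); B at (east=-5, north=-8).
  A is 6 units southwest of B: delta (east=-6, north=-6); A at (east=-11, north=-14).
Therefore A relative to E: (east=-11, north=-14).

Answer: A is at (east=-11, north=-14) relative to E.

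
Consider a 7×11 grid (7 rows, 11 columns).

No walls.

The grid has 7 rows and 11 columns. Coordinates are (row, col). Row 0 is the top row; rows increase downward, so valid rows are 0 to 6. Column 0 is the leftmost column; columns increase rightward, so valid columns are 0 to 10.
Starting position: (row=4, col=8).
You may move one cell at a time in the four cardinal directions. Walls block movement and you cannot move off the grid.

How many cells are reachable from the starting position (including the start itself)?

Answer: Reachable cells: 77

Derivation:
BFS flood-fill from (row=4, col=8):
  Distance 0: (row=4, col=8)
  Distance 1: (row=3, col=8), (row=4, col=7), (row=4, col=9), (row=5, col=8)
  Distance 2: (row=2, col=8), (row=3, col=7), (row=3, col=9), (row=4, col=6), (row=4, col=10), (row=5, col=7), (row=5, col=9), (row=6, col=8)
  Distance 3: (row=1, col=8), (row=2, col=7), (row=2, col=9), (row=3, col=6), (row=3, col=10), (row=4, col=5), (row=5, col=6), (row=5, col=10), (row=6, col=7), (row=6, col=9)
  Distance 4: (row=0, col=8), (row=1, col=7), (row=1, col=9), (row=2, col=6), (row=2, col=10), (row=3, col=5), (row=4, col=4), (row=5, col=5), (row=6, col=6), (row=6, col=10)
  Distance 5: (row=0, col=7), (row=0, col=9), (row=1, col=6), (row=1, col=10), (row=2, col=5), (row=3, col=4), (row=4, col=3), (row=5, col=4), (row=6, col=5)
  Distance 6: (row=0, col=6), (row=0, col=10), (row=1, col=5), (row=2, col=4), (row=3, col=3), (row=4, col=2), (row=5, col=3), (row=6, col=4)
  Distance 7: (row=0, col=5), (row=1, col=4), (row=2, col=3), (row=3, col=2), (row=4, col=1), (row=5, col=2), (row=6, col=3)
  Distance 8: (row=0, col=4), (row=1, col=3), (row=2, col=2), (row=3, col=1), (row=4, col=0), (row=5, col=1), (row=6, col=2)
  Distance 9: (row=0, col=3), (row=1, col=2), (row=2, col=1), (row=3, col=0), (row=5, col=0), (row=6, col=1)
  Distance 10: (row=0, col=2), (row=1, col=1), (row=2, col=0), (row=6, col=0)
  Distance 11: (row=0, col=1), (row=1, col=0)
  Distance 12: (row=0, col=0)
Total reachable: 77 (grid has 77 open cells total)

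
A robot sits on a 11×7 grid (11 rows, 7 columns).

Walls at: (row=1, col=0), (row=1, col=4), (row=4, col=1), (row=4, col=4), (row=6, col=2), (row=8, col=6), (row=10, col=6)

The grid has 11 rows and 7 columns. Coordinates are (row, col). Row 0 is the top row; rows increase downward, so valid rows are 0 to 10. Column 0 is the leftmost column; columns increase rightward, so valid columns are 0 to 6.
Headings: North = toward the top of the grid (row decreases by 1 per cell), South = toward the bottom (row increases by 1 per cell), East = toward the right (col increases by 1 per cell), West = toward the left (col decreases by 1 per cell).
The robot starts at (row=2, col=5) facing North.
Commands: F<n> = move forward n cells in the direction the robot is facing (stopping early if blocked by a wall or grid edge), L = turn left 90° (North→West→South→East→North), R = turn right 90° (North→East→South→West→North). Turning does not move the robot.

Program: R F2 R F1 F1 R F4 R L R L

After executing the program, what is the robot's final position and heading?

Start: (row=2, col=5), facing North
  R: turn right, now facing East
  F2: move forward 1/2 (blocked), now at (row=2, col=6)
  R: turn right, now facing South
  F1: move forward 1, now at (row=3, col=6)
  F1: move forward 1, now at (row=4, col=6)
  R: turn right, now facing West
  F4: move forward 1/4 (blocked), now at (row=4, col=5)
  R: turn right, now facing North
  L: turn left, now facing West
  R: turn right, now facing North
  L: turn left, now facing West
Final: (row=4, col=5), facing West

Answer: Final position: (row=4, col=5), facing West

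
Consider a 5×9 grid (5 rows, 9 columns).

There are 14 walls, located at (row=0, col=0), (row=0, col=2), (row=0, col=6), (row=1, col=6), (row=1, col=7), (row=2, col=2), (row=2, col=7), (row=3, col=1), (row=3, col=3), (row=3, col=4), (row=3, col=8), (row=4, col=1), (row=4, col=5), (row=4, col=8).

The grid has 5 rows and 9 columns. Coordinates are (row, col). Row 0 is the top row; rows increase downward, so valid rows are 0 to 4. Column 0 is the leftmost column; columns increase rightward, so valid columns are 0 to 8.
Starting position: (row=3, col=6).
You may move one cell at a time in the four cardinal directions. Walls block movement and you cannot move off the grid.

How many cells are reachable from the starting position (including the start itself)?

Answer: Reachable cells: 23

Derivation:
BFS flood-fill from (row=3, col=6):
  Distance 0: (row=3, col=6)
  Distance 1: (row=2, col=6), (row=3, col=5), (row=3, col=7), (row=4, col=6)
  Distance 2: (row=2, col=5), (row=4, col=7)
  Distance 3: (row=1, col=5), (row=2, col=4)
  Distance 4: (row=0, col=5), (row=1, col=4), (row=2, col=3)
  Distance 5: (row=0, col=4), (row=1, col=3)
  Distance 6: (row=0, col=3), (row=1, col=2)
  Distance 7: (row=1, col=1)
  Distance 8: (row=0, col=1), (row=1, col=0), (row=2, col=1)
  Distance 9: (row=2, col=0)
  Distance 10: (row=3, col=0)
  Distance 11: (row=4, col=0)
Total reachable: 23 (grid has 31 open cells total)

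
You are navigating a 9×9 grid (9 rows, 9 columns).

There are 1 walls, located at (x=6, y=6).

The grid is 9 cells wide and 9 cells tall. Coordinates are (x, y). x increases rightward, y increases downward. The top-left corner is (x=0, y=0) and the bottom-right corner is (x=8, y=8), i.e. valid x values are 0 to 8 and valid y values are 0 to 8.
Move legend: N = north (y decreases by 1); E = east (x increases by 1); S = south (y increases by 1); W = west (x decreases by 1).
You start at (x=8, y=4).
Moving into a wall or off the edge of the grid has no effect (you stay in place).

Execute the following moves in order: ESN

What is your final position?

Answer: Final position: (x=8, y=4)

Derivation:
Start: (x=8, y=4)
  E (east): blocked, stay at (x=8, y=4)
  S (south): (x=8, y=4) -> (x=8, y=5)
  N (north): (x=8, y=5) -> (x=8, y=4)
Final: (x=8, y=4)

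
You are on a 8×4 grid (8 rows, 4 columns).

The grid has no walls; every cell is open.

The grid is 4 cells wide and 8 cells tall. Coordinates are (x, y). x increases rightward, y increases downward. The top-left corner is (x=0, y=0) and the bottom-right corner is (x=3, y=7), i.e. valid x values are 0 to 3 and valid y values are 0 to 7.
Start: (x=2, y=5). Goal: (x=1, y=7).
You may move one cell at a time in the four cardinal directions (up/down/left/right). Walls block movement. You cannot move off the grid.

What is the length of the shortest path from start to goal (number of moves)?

BFS from (x=2, y=5) until reaching (x=1, y=7):
  Distance 0: (x=2, y=5)
  Distance 1: (x=2, y=4), (x=1, y=5), (x=3, y=5), (x=2, y=6)
  Distance 2: (x=2, y=3), (x=1, y=4), (x=3, y=4), (x=0, y=5), (x=1, y=6), (x=3, y=6), (x=2, y=7)
  Distance 3: (x=2, y=2), (x=1, y=3), (x=3, y=3), (x=0, y=4), (x=0, y=6), (x=1, y=7), (x=3, y=7)  <- goal reached here
One shortest path (3 moves): (x=2, y=5) -> (x=1, y=5) -> (x=1, y=6) -> (x=1, y=7)

Answer: Shortest path length: 3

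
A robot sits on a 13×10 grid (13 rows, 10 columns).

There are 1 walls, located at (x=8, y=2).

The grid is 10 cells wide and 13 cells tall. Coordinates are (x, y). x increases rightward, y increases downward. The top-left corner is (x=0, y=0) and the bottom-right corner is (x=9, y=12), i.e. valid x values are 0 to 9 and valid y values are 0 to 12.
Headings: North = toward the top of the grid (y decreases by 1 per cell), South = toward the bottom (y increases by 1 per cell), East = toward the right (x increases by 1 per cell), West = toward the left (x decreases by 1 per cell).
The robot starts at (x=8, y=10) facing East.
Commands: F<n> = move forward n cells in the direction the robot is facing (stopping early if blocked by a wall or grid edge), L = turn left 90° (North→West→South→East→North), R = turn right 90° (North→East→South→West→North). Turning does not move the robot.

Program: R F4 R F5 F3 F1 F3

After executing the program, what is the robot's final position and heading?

Answer: Final position: (x=0, y=12), facing West

Derivation:
Start: (x=8, y=10), facing East
  R: turn right, now facing South
  F4: move forward 2/4 (blocked), now at (x=8, y=12)
  R: turn right, now facing West
  F5: move forward 5, now at (x=3, y=12)
  F3: move forward 3, now at (x=0, y=12)
  F1: move forward 0/1 (blocked), now at (x=0, y=12)
  F3: move forward 0/3 (blocked), now at (x=0, y=12)
Final: (x=0, y=12), facing West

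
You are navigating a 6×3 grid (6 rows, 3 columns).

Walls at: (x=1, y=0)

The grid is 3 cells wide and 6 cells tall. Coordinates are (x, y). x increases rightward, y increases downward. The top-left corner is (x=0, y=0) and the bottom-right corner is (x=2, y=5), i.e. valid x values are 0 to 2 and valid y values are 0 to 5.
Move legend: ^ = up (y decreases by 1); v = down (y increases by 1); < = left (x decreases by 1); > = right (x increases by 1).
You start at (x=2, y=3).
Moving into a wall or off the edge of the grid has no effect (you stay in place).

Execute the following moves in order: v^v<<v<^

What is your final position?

Answer: Final position: (x=0, y=4)

Derivation:
Start: (x=2, y=3)
  v (down): (x=2, y=3) -> (x=2, y=4)
  ^ (up): (x=2, y=4) -> (x=2, y=3)
  v (down): (x=2, y=3) -> (x=2, y=4)
  < (left): (x=2, y=4) -> (x=1, y=4)
  < (left): (x=1, y=4) -> (x=0, y=4)
  v (down): (x=0, y=4) -> (x=0, y=5)
  < (left): blocked, stay at (x=0, y=5)
  ^ (up): (x=0, y=5) -> (x=0, y=4)
Final: (x=0, y=4)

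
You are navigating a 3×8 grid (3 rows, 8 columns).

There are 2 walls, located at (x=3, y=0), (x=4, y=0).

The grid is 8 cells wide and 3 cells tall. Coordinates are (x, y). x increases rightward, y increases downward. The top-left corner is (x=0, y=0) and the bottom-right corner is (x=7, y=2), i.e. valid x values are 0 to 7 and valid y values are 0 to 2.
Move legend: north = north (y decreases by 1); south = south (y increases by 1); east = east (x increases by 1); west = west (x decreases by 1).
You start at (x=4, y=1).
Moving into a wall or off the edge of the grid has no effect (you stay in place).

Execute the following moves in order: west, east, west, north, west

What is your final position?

Answer: Final position: (x=2, y=1)

Derivation:
Start: (x=4, y=1)
  west (west): (x=4, y=1) -> (x=3, y=1)
  east (east): (x=3, y=1) -> (x=4, y=1)
  west (west): (x=4, y=1) -> (x=3, y=1)
  north (north): blocked, stay at (x=3, y=1)
  west (west): (x=3, y=1) -> (x=2, y=1)
Final: (x=2, y=1)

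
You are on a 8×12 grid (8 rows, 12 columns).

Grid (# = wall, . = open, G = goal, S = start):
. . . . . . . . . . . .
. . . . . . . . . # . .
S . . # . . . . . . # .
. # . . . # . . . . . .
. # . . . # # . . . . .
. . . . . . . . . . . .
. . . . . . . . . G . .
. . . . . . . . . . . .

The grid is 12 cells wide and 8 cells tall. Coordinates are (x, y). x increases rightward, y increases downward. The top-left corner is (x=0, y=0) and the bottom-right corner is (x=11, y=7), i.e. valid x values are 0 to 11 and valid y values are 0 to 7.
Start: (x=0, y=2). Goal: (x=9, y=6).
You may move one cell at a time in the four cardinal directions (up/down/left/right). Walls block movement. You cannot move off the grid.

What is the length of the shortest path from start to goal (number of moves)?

BFS from (x=0, y=2) until reaching (x=9, y=6):
  Distance 0: (x=0, y=2)
  Distance 1: (x=0, y=1), (x=1, y=2), (x=0, y=3)
  Distance 2: (x=0, y=0), (x=1, y=1), (x=2, y=2), (x=0, y=4)
  Distance 3: (x=1, y=0), (x=2, y=1), (x=2, y=3), (x=0, y=5)
  Distance 4: (x=2, y=0), (x=3, y=1), (x=3, y=3), (x=2, y=4), (x=1, y=5), (x=0, y=6)
  Distance 5: (x=3, y=0), (x=4, y=1), (x=4, y=3), (x=3, y=4), (x=2, y=5), (x=1, y=6), (x=0, y=7)
  Distance 6: (x=4, y=0), (x=5, y=1), (x=4, y=2), (x=4, y=4), (x=3, y=5), (x=2, y=6), (x=1, y=7)
  Distance 7: (x=5, y=0), (x=6, y=1), (x=5, y=2), (x=4, y=5), (x=3, y=6), (x=2, y=7)
  Distance 8: (x=6, y=0), (x=7, y=1), (x=6, y=2), (x=5, y=5), (x=4, y=6), (x=3, y=7)
  Distance 9: (x=7, y=0), (x=8, y=1), (x=7, y=2), (x=6, y=3), (x=6, y=5), (x=5, y=6), (x=4, y=7)
  Distance 10: (x=8, y=0), (x=8, y=2), (x=7, y=3), (x=7, y=5), (x=6, y=6), (x=5, y=7)
  Distance 11: (x=9, y=0), (x=9, y=2), (x=8, y=3), (x=7, y=4), (x=8, y=5), (x=7, y=6), (x=6, y=7)
  Distance 12: (x=10, y=0), (x=9, y=3), (x=8, y=4), (x=9, y=5), (x=8, y=6), (x=7, y=7)
  Distance 13: (x=11, y=0), (x=10, y=1), (x=10, y=3), (x=9, y=4), (x=10, y=5), (x=9, y=6), (x=8, y=7)  <- goal reached here
One shortest path (13 moves): (x=0, y=2) -> (x=1, y=2) -> (x=2, y=2) -> (x=2, y=3) -> (x=3, y=3) -> (x=4, y=3) -> (x=4, y=4) -> (x=4, y=5) -> (x=5, y=5) -> (x=6, y=5) -> (x=7, y=5) -> (x=8, y=5) -> (x=9, y=5) -> (x=9, y=6)

Answer: Shortest path length: 13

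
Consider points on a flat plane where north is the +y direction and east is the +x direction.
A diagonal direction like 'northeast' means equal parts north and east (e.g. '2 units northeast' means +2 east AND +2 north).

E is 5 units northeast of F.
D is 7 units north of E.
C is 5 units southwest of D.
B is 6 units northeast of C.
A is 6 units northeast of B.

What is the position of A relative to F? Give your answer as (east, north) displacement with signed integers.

Answer: A is at (east=12, north=19) relative to F.

Derivation:
Place F at the origin (east=0, north=0).
  E is 5 units northeast of F: delta (east=+5, north=+5); E at (east=5, north=5).
  D is 7 units north of E: delta (east=+0, north=+7); D at (east=5, north=12).
  C is 5 units southwest of D: delta (east=-5, north=-5); C at (east=0, north=7).
  B is 6 units northeast of C: delta (east=+6, north=+6); B at (east=6, north=13).
  A is 6 units northeast of B: delta (east=+6, north=+6); A at (east=12, north=19).
Therefore A relative to F: (east=12, north=19).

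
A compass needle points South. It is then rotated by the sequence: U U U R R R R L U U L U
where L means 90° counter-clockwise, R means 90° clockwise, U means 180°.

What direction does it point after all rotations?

Answer: Final heading: North

Derivation:
Start: South
  U (U-turn (180°)) -> North
  U (U-turn (180°)) -> South
  U (U-turn (180°)) -> North
  R (right (90° clockwise)) -> East
  R (right (90° clockwise)) -> South
  R (right (90° clockwise)) -> West
  R (right (90° clockwise)) -> North
  L (left (90° counter-clockwise)) -> West
  U (U-turn (180°)) -> East
  U (U-turn (180°)) -> West
  L (left (90° counter-clockwise)) -> South
  U (U-turn (180°)) -> North
Final: North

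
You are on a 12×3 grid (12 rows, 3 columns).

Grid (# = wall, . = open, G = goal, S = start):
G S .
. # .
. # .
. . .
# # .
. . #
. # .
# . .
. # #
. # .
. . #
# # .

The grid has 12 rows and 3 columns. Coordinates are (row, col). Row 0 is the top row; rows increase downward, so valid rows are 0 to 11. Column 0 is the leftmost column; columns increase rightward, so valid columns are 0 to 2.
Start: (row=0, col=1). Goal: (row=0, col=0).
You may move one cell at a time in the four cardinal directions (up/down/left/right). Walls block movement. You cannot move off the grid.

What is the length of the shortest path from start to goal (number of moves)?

Answer: Shortest path length: 1

Derivation:
BFS from (row=0, col=1) until reaching (row=0, col=0):
  Distance 0: (row=0, col=1)
  Distance 1: (row=0, col=0), (row=0, col=2)  <- goal reached here
One shortest path (1 moves): (row=0, col=1) -> (row=0, col=0)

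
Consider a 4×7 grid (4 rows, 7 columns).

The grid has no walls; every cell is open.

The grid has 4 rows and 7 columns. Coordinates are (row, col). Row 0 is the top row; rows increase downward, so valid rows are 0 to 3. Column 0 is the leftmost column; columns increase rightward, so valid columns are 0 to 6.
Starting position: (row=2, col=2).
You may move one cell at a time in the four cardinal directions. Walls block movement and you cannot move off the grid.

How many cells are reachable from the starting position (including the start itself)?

Answer: Reachable cells: 28

Derivation:
BFS flood-fill from (row=2, col=2):
  Distance 0: (row=2, col=2)
  Distance 1: (row=1, col=2), (row=2, col=1), (row=2, col=3), (row=3, col=2)
  Distance 2: (row=0, col=2), (row=1, col=1), (row=1, col=3), (row=2, col=0), (row=2, col=4), (row=3, col=1), (row=3, col=3)
  Distance 3: (row=0, col=1), (row=0, col=3), (row=1, col=0), (row=1, col=4), (row=2, col=5), (row=3, col=0), (row=3, col=4)
  Distance 4: (row=0, col=0), (row=0, col=4), (row=1, col=5), (row=2, col=6), (row=3, col=5)
  Distance 5: (row=0, col=5), (row=1, col=6), (row=3, col=6)
  Distance 6: (row=0, col=6)
Total reachable: 28 (grid has 28 open cells total)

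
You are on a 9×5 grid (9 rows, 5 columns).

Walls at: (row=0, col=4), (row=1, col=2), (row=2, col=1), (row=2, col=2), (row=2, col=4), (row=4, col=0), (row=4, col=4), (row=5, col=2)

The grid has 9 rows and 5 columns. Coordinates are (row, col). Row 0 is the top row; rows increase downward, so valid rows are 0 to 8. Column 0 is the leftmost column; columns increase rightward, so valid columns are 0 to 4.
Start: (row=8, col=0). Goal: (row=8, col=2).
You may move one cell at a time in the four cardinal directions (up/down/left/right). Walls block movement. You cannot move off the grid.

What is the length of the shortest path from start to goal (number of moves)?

BFS from (row=8, col=0) until reaching (row=8, col=2):
  Distance 0: (row=8, col=0)
  Distance 1: (row=7, col=0), (row=8, col=1)
  Distance 2: (row=6, col=0), (row=7, col=1), (row=8, col=2)  <- goal reached here
One shortest path (2 moves): (row=8, col=0) -> (row=8, col=1) -> (row=8, col=2)

Answer: Shortest path length: 2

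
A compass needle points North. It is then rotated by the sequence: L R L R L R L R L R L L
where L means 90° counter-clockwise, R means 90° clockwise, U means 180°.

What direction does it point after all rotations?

Start: North
  L (left (90° counter-clockwise)) -> West
  R (right (90° clockwise)) -> North
  L (left (90° counter-clockwise)) -> West
  R (right (90° clockwise)) -> North
  L (left (90° counter-clockwise)) -> West
  R (right (90° clockwise)) -> North
  L (left (90° counter-clockwise)) -> West
  R (right (90° clockwise)) -> North
  L (left (90° counter-clockwise)) -> West
  R (right (90° clockwise)) -> North
  L (left (90° counter-clockwise)) -> West
  L (left (90° counter-clockwise)) -> South
Final: South

Answer: Final heading: South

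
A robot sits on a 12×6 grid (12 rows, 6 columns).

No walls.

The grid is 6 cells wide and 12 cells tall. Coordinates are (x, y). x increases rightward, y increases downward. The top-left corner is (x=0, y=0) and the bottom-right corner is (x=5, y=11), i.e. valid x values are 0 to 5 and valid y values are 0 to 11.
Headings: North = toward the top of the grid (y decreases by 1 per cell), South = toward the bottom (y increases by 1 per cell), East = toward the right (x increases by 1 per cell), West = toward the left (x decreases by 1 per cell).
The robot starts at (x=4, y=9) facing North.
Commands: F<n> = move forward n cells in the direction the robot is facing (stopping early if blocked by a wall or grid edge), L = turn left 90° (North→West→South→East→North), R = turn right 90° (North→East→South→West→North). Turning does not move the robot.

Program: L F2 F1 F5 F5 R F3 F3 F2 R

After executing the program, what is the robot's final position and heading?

Answer: Final position: (x=0, y=1), facing East

Derivation:
Start: (x=4, y=9), facing North
  L: turn left, now facing West
  F2: move forward 2, now at (x=2, y=9)
  F1: move forward 1, now at (x=1, y=9)
  F5: move forward 1/5 (blocked), now at (x=0, y=9)
  F5: move forward 0/5 (blocked), now at (x=0, y=9)
  R: turn right, now facing North
  F3: move forward 3, now at (x=0, y=6)
  F3: move forward 3, now at (x=0, y=3)
  F2: move forward 2, now at (x=0, y=1)
  R: turn right, now facing East
Final: (x=0, y=1), facing East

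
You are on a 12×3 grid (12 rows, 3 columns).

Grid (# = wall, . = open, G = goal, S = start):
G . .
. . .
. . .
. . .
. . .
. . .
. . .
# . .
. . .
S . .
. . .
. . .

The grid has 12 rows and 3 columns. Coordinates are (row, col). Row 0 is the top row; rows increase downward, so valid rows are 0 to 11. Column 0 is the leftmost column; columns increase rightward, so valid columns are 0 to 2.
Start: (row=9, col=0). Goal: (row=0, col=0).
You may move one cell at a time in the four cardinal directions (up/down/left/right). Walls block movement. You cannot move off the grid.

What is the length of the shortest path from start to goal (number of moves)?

BFS from (row=9, col=0) until reaching (row=0, col=0):
  Distance 0: (row=9, col=0)
  Distance 1: (row=8, col=0), (row=9, col=1), (row=10, col=0)
  Distance 2: (row=8, col=1), (row=9, col=2), (row=10, col=1), (row=11, col=0)
  Distance 3: (row=7, col=1), (row=8, col=2), (row=10, col=2), (row=11, col=1)
  Distance 4: (row=6, col=1), (row=7, col=2), (row=11, col=2)
  Distance 5: (row=5, col=1), (row=6, col=0), (row=6, col=2)
  Distance 6: (row=4, col=1), (row=5, col=0), (row=5, col=2)
  Distance 7: (row=3, col=1), (row=4, col=0), (row=4, col=2)
  Distance 8: (row=2, col=1), (row=3, col=0), (row=3, col=2)
  Distance 9: (row=1, col=1), (row=2, col=0), (row=2, col=2)
  Distance 10: (row=0, col=1), (row=1, col=0), (row=1, col=2)
  Distance 11: (row=0, col=0), (row=0, col=2)  <- goal reached here
One shortest path (11 moves): (row=9, col=0) -> (row=9, col=1) -> (row=8, col=1) -> (row=7, col=1) -> (row=6, col=1) -> (row=6, col=0) -> (row=5, col=0) -> (row=4, col=0) -> (row=3, col=0) -> (row=2, col=0) -> (row=1, col=0) -> (row=0, col=0)

Answer: Shortest path length: 11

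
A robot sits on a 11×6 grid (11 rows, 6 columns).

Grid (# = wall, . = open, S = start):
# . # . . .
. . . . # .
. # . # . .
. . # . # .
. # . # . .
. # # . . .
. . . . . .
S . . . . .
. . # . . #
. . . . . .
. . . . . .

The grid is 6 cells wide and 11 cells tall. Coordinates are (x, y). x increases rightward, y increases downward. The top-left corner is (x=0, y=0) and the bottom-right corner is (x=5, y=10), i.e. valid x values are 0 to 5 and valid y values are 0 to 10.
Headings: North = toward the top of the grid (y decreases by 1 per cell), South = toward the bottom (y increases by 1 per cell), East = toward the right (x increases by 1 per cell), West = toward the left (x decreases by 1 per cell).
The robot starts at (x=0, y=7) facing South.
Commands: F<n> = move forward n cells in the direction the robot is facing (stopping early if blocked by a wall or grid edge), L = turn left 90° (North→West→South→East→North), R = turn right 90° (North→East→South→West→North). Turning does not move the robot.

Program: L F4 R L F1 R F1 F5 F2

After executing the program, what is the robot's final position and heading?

Start: (x=0, y=7), facing South
  L: turn left, now facing East
  F4: move forward 4, now at (x=4, y=7)
  R: turn right, now facing South
  L: turn left, now facing East
  F1: move forward 1, now at (x=5, y=7)
  R: turn right, now facing South
  F1: move forward 0/1 (blocked), now at (x=5, y=7)
  F5: move forward 0/5 (blocked), now at (x=5, y=7)
  F2: move forward 0/2 (blocked), now at (x=5, y=7)
Final: (x=5, y=7), facing South

Answer: Final position: (x=5, y=7), facing South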